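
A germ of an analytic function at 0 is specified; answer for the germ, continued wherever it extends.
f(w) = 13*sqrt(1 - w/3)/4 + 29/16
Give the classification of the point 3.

The term (13/4)*sqrt(1 - w/(3)) has argument 1 - 3/(3) = 0 at 3: a square-root (algebraic, two-sheeted) branch point; the remaining terms are analytic or single-valued there.

The point is an algebraic (square-root) branch point.


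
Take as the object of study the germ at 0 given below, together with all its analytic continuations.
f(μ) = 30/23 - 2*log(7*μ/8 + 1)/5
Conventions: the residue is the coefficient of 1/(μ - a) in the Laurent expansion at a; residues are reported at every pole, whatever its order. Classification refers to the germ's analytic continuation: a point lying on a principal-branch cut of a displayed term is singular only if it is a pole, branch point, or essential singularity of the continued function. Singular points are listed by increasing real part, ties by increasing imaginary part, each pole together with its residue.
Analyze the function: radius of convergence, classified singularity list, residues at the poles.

Branch term (-2/5)*log(1 - μ/(-8/7)): its argument vanishes at μ = -8/7, a logarithmic branch point, modulus 8/7.
The radius of convergence is the smallest modulus among the singular points: 8/7.

Radius of convergence at 0: 8/7.
At -8/7: a logarithmic branch point.


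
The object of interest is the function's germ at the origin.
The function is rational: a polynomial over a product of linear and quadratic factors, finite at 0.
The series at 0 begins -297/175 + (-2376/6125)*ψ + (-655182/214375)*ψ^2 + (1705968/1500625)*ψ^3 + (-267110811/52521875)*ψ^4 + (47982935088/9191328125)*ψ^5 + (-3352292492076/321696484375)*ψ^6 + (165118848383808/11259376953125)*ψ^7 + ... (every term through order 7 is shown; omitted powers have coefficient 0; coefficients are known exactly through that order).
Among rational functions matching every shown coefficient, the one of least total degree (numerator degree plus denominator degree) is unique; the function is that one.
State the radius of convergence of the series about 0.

No rational of total degree below 4 reproduces all 8 coefficients; solving the [0/4] Pade equations on them gives f(ψ) = 5/((ψ - 5/3)**3*(ψ + 7/11)), whose expansion matches every shown term.
Denominator factor (ψ + 7/11): pole of order 1 at -7/11, modulus 7/11.
Denominator factor (ψ - 5/3)^3: pole of order 3 at 5/3, modulus 5/3.
The radius of convergence is the smallest modulus among the singular points: 7/11.

The radius of convergence is 7/11.


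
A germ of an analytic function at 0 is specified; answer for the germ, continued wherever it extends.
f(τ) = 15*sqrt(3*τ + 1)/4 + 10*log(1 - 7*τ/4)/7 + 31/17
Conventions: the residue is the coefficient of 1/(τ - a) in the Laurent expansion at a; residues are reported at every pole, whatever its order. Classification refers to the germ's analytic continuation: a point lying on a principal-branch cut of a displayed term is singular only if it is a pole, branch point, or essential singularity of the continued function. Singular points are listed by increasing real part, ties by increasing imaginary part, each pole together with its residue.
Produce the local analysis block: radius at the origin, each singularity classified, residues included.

Branch term (15/4)*sqrt(1 - τ/(-1/3)): its argument vanishes at τ = -1/3, a square-root branch point, modulus 1/3.
Branch term (10/7)*log(1 - τ/(4/7)): its argument vanishes at τ = 4/7, a logarithmic branch point, modulus 4/7.
The radius of convergence is the smallest modulus among the singular points: 1/3.
List the singular points by increasing real part (a conjugate pair: the negative imaginary part first).

Radius of convergence at 0: 1/3.
At -1/3: an algebraic (square-root) branch point.
At 4/7: a logarithmic branch point.


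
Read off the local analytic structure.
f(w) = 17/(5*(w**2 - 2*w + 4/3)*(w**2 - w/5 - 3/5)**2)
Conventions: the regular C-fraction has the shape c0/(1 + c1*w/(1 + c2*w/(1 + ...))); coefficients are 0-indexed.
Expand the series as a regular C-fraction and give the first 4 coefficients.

The regular C-fraction coefficients are [85/12, -5/6, -25/6, 4037/750].

Taylor coefficients (expand at 0): a_0 = 85/12, a_1 = 425/72, a_2 = 2125/72, a_3 = 39355/2592.
c0 = a_0 = 85/12. Peel one level at a time: if S = 1 + c*w/S' with S'(0) = 1, then c is the w-coefficient of S and S' = c*w/(S - 1).
S_1 = c0/f = 1 + (-5/6)*w + (-125/36)*w^2 + ...; c1 = -5/6.
S_2 = c1*w/(S_1 - 1) = 1 + (-25/6)*w + (4037/180)*w^2 + ...; c2 = -25/6.
S_3 = c2*w/(S_2 - 1) = 1 + (4037/750)*w + ...; c3 = 4037/750.


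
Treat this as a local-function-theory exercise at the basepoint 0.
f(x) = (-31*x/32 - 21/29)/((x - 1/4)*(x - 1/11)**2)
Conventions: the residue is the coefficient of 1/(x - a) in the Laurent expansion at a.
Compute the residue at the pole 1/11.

The residue is 434027/11368.

At the order-2 pole 1/11 set g(x) = (x - (1/11))^2*f(x) = (-31*x/32 - 21/29)/(x - 1/4).
Order-2 pole: residue = g'(a); g'(1/11) = 434027/11368, so the residue is 434027/11368.


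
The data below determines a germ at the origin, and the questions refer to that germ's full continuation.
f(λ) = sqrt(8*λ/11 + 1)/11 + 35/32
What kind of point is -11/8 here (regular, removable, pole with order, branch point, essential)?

The term (1/11)*sqrt(1 - λ/(-11/8)) has argument 1 - -11/8/(-11/8) = 0 at -11/8: a square-root (algebraic, two-sheeted) branch point; the remaining terms are analytic or single-valued there.

The point is an algebraic (square-root) branch point.


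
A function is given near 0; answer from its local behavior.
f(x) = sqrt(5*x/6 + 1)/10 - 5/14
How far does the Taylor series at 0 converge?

The radius of convergence is 6/5.

Branch term (1/10)*sqrt(1 - x/(-6/5)): its argument vanishes at x = -6/5, a square-root branch point, modulus 6/5.
The radius of convergence is the smallest modulus among the singular points: 6/5.


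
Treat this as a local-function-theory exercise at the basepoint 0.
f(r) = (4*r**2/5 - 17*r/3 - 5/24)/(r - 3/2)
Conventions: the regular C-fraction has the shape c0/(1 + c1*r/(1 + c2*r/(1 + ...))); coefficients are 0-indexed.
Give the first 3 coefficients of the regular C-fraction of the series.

The regular C-fraction coefficients are [5/36, -418/15, 28568/1045].

Taylor coefficients (expand at 0): a_0 = 5/36, a_1 = 209/54, a_2 = 829/405.
c0 = a_0 = 5/36. Peel one level at a time: if S = 1 + c*r/S' with S'(0) = 1, then c is the r-coefficient of S and S' = c*r/(S - 1).
S_1 = c0/f = 1 + (-418/15)*r + (57136/75)*r^2 + ...; c1 = -418/15.
S_2 = c1*r/(S_1 - 1) = 1 + (28568/1045)*r + ...; c2 = 28568/1045.


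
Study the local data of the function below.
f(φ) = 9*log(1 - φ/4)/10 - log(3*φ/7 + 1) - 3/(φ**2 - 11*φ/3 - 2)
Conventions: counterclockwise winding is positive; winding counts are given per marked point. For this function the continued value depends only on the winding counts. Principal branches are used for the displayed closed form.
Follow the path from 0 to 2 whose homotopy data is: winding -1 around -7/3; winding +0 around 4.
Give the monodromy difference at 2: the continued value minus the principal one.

The rational part is single-valued and drops out of the difference; each branch term changes only by its own monodromy.
(-1)*log(1 - φ/(-7/3)): each positive loop around -7/3 adds 2*pi*i to the log, so winding -1 contributes (-1)*(-1)*2*pi*i = (2)*pi*i.
(9/10)*log(1 - φ/(4)): winding 0 around 4, so this term returns to its principal value, contribution 0.
Summing the contributions at φ = 2 gives (2)*pi*i.

Continued minus principal equals (2)*pi*i.


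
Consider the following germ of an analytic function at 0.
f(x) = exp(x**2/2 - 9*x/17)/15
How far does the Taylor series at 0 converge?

The radius of convergence is infinite.

The factor exp(x**2/2 - 9*x/17) is entire and contributes no finite singular point.
The polynomial part has no poles.
No finite singular points: the Taylor series at 0 converges everywhere.


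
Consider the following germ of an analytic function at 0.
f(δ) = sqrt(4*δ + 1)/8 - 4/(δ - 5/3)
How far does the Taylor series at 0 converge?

Denominator factor (δ - 5/3): pole of order 1 at 5/3, modulus 5/3.
Branch term (1/8)*sqrt(1 - δ/(-1/4)): its argument vanishes at δ = -1/4, a square-root branch point, modulus 1/4.
The radius of convergence is the smallest modulus among the singular points: 1/4.

The radius of convergence is 1/4.


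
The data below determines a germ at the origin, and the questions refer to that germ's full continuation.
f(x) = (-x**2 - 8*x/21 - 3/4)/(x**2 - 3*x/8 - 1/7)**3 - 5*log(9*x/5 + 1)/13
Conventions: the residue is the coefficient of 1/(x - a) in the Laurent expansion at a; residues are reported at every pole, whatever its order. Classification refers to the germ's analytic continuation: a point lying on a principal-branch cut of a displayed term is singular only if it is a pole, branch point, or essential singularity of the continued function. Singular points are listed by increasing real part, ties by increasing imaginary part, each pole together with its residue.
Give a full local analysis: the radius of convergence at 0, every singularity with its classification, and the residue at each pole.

Denominator factor (x**2 - 3*x/8 - 1/7)^3: discriminant 319/448, real irrational roots 3/16 + (1/112)*sqrt(2233) and 3/16 - (1/112)*sqrt(2233); poles of order 3, moduli 3/16 + (1/112)*sqrt(2233) and -3/16 + (1/112)*sqrt(2233).
Branch term (-5/13)*log(1 - x/(-5/9)): its argument vanishes at x = -5/9, a logarithmic branch point, modulus 5/9.
The radius of convergence is the smallest modulus among the singular points: -3/16 + (1/112)*sqrt(2233).
The branch term is analytic at 3/16 - (1/112)*sqrt(2233) and contributes nothing to the residue; only the rational part matters.
The factor x**2 - 3*x/8 - 1/7 splits as (x - a)(x - a') with a = 3/16 - (1/112)*sqrt(2233), a' = 3/16 + (1/112)*sqrt(2233). At the order-3 pole a set g(x) = (x - a)^3*(rational part) = [-x**2 - 8*x/21 - 3/4] / (x - a')^3.
Order-3 pole: residue = g''(a)/2; g''(3/16 - (1/112)*sqrt(2233)) = (15361024/32461759)*sqrt(2233), so the residue is (7680512/32461759)*sqrt(2233).
The branch term is analytic at 3/16 + (1/112)*sqrt(2233) and contributes nothing to the residue; only the rational part matters.
The factor x**2 - 3*x/8 - 1/7 splits as (x - a)(x - a') with a = 3/16 + (1/112)*sqrt(2233), a' = 3/16 - (1/112)*sqrt(2233). At the order-3 pole a set g(x) = (x - a)^3*(rational part) = [-x**2 - 8*x/21 - 3/4] / (x - a')^3.
Order-3 pole: residue = g''(a)/2; g''(3/16 + (1/112)*sqrt(2233)) = -(15361024/32461759)*sqrt(2233), so the residue is -(7680512/32461759)*sqrt(2233).
List the singular points by increasing real part (a conjugate pair: the negative imaginary part first).

Radius of convergence at 0: -3/16 + (1/112)*sqrt(2233).
At -5/9: a logarithmic branch point.
At 3/16 - (1/112)*sqrt(2233): a pole of order 3; residue (7680512/32461759)*sqrt(2233).
At 3/16 + (1/112)*sqrt(2233): a pole of order 3; residue -(7680512/32461759)*sqrt(2233).


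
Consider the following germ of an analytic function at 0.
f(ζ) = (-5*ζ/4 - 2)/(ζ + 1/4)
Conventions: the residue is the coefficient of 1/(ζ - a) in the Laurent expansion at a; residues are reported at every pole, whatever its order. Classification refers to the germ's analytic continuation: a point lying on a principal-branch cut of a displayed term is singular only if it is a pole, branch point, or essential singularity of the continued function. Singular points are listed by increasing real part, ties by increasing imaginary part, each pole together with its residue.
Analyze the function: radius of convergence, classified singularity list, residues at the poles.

Denominator factor (ζ + 1/4): pole of order 1 at -1/4, modulus 1/4.
The radius of convergence is the smallest modulus among the singular points: 1/4.
At the order-1 pole -1/4 set g(ζ) = (ζ - (-1/4))*f(ζ) = -5*ζ/4 - 2.
Simple pole: residue = g(a) at a = -1/4, which is -27/16.

Radius of convergence at 0: 1/4.
At -1/4: a pole of order 1; residue -27/16.


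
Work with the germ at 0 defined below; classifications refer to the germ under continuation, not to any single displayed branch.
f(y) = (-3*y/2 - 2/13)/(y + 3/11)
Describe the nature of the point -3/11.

The point is a pole of order 1.

The denominator factor y + 3/11 vanishes at -3/11 and appears to the power 1; the numerator there equals 73/286, nonzero, and no other factor vanishes.
Hence a pole whose order is the multiplicity, 1.


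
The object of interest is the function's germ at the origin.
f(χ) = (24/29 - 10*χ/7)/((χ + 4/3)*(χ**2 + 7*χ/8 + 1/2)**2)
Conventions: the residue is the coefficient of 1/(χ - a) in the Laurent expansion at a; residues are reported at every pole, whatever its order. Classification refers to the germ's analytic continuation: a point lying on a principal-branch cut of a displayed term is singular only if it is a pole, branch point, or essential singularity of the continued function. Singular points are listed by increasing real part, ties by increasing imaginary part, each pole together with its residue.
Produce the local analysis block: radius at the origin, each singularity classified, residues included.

Denominator factor (χ**2 + 7*χ/8 + 1/2)^2: discriminant -79/64, complex-conjugate roots (-7/16) + ((1/16)*sqrt(79))*i and (-7/16) - ((1/16)*sqrt(79))*i; poles of order 2, moduli (1/2)*sqrt(2) and (1/2)*sqrt(2).
Denominator factor (χ + 4/3): pole of order 1 at -4/3, modulus 4/3.
The radius of convergence is the smallest modulus among the singular points: (1/2)*sqrt(2).
At the order-1 pole -4/3 set g(χ) = (χ - (-4/3))*f(χ) = (24/29 - 10*χ/7)/(χ**2 + 7*χ/8 + 1/2)**2.
Simple pole: residue = g(a) at a = -4/3, which is 11232/5075.
The factor χ**2 + 7*χ/8 + 1/2 splits as (χ - a)(χ - a') with a = (-7/16) - ((1/16)*sqrt(79))*i, a' = (-7/16) + ((1/16)*sqrt(79))*i. At the order-2 pole a set g(χ) = (χ - a)^2*f(χ) = [(24/29 - 10*χ/7)/(χ + 4/3)] / (χ - a')^2.
Order-2 pole: residue = g'(a); g'((-7/16) - ((1/16)*sqrt(79))*i) = (-5616/5075) + ((10383504/31673075)*sqrt(79))*i, so the residue is (-5616/5075) + ((10383504/31673075)*sqrt(79))*i.
The factor χ**2 + 7*χ/8 + 1/2 splits as (χ - a)(χ - a') with a = (-7/16) + ((1/16)*sqrt(79))*i, a' = (-7/16) - ((1/16)*sqrt(79))*i. At the order-2 pole a set g(χ) = (χ - a)^2*f(χ) = [(24/29 - 10*χ/7)/(χ + 4/3)] / (χ - a')^2.
Order-2 pole: residue = g'(a); g'((-7/16) + ((1/16)*sqrt(79))*i) = (-5616/5075) - ((10383504/31673075)*sqrt(79))*i, so the residue is (-5616/5075) - ((10383504/31673075)*sqrt(79))*i.
List the singular points by increasing real part (a conjugate pair: the negative imaginary part first).

Radius of convergence at 0: (1/2)*sqrt(2).
At -4/3: a pole of order 1; residue 11232/5075.
At (-7/16) - ((1/16)*sqrt(79))*i: a pole of order 2; residue (-5616/5075) + ((10383504/31673075)*sqrt(79))*i.
At (-7/16) + ((1/16)*sqrt(79))*i: a pole of order 2; residue (-5616/5075) - ((10383504/31673075)*sqrt(79))*i.


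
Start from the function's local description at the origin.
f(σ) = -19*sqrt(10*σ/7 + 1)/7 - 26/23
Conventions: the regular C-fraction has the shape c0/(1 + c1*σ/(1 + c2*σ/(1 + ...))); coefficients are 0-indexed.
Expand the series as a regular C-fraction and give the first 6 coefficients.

Taylor coefficients (expand at 0): a_0 = -619/161, a_1 = -95/49, a_2 = 475/686, a_3 = -2375/4802, a_4 = 59375/134456, a_5 = -59375/134456.
c0 = a_0 = -619/161. Peel one level at a time: if S = 1 + c*σ/S' with S'(0) = 1, then c is the σ-coefficient of S and S' = c*σ/(S - 1).
S_1 = c0/f = 1 + (-2185/4333)*σ + (16311025/37549778)*σ^2 + ...; c1 = -2185/4333.
S_2 = c1*σ/(S_1 - 1) = 1 + (7465/8666)*σ + (-25/196)*σ^2 + ...; c2 = 7465/8666.
S_3 = c2*σ/(S_2 - 1) = 1 + (3095/20902)*σ + (-36629325/436893604)*σ^2 + ...; c3 = 3095/20902.
S_4 = c3*σ/(S_3 - 1) = 1 + (11835/20902)*σ + (-25/196)*σ^2 + ...; c4 = 11835/20902.
S_5 = c4*σ/(S_4 - 1) = 1 + (7465/33138)*σ + ...; c5 = 7465/33138.

The regular C-fraction coefficients are [-619/161, -2185/4333, 7465/8666, 3095/20902, 11835/20902, 7465/33138].


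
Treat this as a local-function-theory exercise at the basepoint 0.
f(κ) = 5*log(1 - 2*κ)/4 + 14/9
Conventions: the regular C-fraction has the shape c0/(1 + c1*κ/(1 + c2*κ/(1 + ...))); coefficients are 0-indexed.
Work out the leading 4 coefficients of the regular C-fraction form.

Taylor coefficients (expand at 0): a_0 = 14/9, a_1 = -5/2, a_2 = -5/2, a_3 = -10/3.
c0 = a_0 = 14/9. Peel one level at a time: if S = 1 + c*κ/S' with S'(0) = 1, then c is the κ-coefficient of S and S' = c*κ/(S - 1).
S_1 = c0/f = 1 + (45/28)*κ + (3285/784)*κ^2 + ...; c1 = 45/28.
S_2 = c1*κ/(S_1 - 1) = 1 + (-73/28)*κ + (-1/3)*κ^2 + ...; c2 = -73/28.
S_3 = c2*κ/(S_2 - 1) = 1 + (-28/219)*κ + ...; c3 = -28/219.

The regular C-fraction coefficients are [14/9, 45/28, -73/28, -28/219].


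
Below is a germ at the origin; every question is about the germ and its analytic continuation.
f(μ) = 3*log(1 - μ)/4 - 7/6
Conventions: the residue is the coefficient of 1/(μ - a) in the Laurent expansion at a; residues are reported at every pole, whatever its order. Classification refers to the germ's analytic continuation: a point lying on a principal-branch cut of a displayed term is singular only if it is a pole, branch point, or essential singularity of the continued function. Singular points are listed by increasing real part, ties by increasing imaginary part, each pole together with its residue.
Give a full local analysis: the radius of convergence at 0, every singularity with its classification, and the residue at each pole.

Branch term (3/4)*log(1 - μ/(1)): its argument vanishes at μ = 1, a logarithmic branch point, modulus 1.
The radius of convergence is the smallest modulus among the singular points: 1.

Radius of convergence at 0: 1.
At 1: a logarithmic branch point.


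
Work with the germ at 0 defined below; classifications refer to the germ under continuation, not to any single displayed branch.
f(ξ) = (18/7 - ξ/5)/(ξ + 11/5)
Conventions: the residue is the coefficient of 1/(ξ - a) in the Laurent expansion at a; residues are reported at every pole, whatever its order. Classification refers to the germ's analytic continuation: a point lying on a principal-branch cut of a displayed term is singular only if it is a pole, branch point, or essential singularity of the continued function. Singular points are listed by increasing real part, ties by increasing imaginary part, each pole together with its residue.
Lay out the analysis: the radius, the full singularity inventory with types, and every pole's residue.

Denominator factor (ξ + 11/5): pole of order 1 at -11/5, modulus 11/5.
The radius of convergence is the smallest modulus among the singular points: 11/5.
At the order-1 pole -11/5 set g(ξ) = (ξ - (-11/5))*f(ξ) = 18/7 - ξ/5.
Simple pole: residue = g(a) at a = -11/5, which is 527/175.

Radius of convergence at 0: 11/5.
At -11/5: a pole of order 1; residue 527/175.


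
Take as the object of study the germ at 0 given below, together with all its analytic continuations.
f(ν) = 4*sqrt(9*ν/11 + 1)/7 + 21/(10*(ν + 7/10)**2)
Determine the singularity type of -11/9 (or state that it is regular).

The point is an algebraic (square-root) branch point.

The term (4/7)*sqrt(1 - ν/(-11/9)) has argument 1 - -11/9/(-11/9) = 0 at -11/9: a square-root (algebraic, two-sheeted) branch point; the remaining terms are analytic or single-valued there.


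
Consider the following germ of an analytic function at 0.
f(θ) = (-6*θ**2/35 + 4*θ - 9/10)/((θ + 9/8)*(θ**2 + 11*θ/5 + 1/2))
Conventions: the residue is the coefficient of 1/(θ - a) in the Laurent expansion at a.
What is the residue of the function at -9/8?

At the order-1 pole -9/8 set g(θ) = (θ - (-9/8))*f(θ) = (-6*θ**2/35 + 4*θ - 9/10)/(θ**2 + 11*θ/5 + 1/2).
Simple pole: residue = g(a) at a = -9/8, which is 12582/1589.

The residue is 12582/1589.


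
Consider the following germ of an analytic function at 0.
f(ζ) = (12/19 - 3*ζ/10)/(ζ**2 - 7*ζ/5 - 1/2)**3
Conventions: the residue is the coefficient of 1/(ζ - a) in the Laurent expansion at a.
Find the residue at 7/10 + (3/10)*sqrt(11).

The residue is (11125/455202)*sqrt(11).

The factor ζ**2 - 7*ζ/5 - 1/2 splits as (ζ - a)(ζ - a') with a = 7/10 + (3/10)*sqrt(11), a' = 7/10 - (3/10)*sqrt(11). At the order-3 pole a set g(ζ) = (ζ - a)^3*f(ζ) = [12/19 - 3*ζ/10] / (ζ - a')^3.
Order-3 pole: residue = g''(a)/2; g''(7/10 + (3/10)*sqrt(11)) = (11125/227601)*sqrt(11), so the residue is (11125/455202)*sqrt(11).


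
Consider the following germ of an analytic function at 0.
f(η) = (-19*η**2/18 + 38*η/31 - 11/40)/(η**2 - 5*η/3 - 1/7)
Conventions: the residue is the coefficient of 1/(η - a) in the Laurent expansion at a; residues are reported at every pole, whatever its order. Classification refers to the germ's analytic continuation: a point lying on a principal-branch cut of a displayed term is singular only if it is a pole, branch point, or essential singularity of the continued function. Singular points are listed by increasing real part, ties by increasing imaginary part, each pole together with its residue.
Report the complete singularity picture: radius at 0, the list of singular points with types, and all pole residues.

Radius of convergence at 0: -5/6 + (1/42)*sqrt(1477).
At 5/6 - (1/42)*sqrt(1477): a pole of order 1; residue -893/3348 + (611917/49449960)*sqrt(1477).
At 5/6 + (1/42)*sqrt(1477): a pole of order 1; residue -893/3348 - (611917/49449960)*sqrt(1477).

Denominator factor (η**2 - 5*η/3 - 1/7): discriminant 211/63, real irrational roots 5/6 + (1/42)*sqrt(1477) and 5/6 - (1/42)*sqrt(1477); poles of order 1, moduli 5/6 + (1/42)*sqrt(1477) and -5/6 + (1/42)*sqrt(1477).
The radius of convergence is the smallest modulus among the singular points: -5/6 + (1/42)*sqrt(1477).
The factor η**2 - 5*η/3 - 1/7 splits as (η - a)(η - a') with a = 5/6 - (1/42)*sqrt(1477), a' = 5/6 + (1/42)*sqrt(1477). At the order-1 pole a set g(η) = (η - a)*f(η) = [-19*η**2/18 + 38*η/31 - 11/40] / (η - a').
Simple pole: residue = g(a) at a = 5/6 - (1/42)*sqrt(1477), which is -893/3348 + (611917/49449960)*sqrt(1477).
The factor η**2 - 5*η/3 - 1/7 splits as (η - a)(η - a') with a = 5/6 + (1/42)*sqrt(1477), a' = 5/6 - (1/42)*sqrt(1477). At the order-1 pole a set g(η) = (η - a)*f(η) = [-19*η**2/18 + 38*η/31 - 11/40] / (η - a').
Simple pole: residue = g(a) at a = 5/6 + (1/42)*sqrt(1477), which is -893/3348 - (611917/49449960)*sqrt(1477).
List the singular points by increasing real part (a conjugate pair: the negative imaginary part first).


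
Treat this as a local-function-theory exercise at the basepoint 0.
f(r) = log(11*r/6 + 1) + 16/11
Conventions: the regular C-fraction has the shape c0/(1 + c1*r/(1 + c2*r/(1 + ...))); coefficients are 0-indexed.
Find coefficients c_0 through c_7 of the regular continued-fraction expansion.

Taylor coefficients (expand at 0): a_0 = 16/11, a_1 = 11/6, a_2 = -121/72, a_3 = 1331/648, a_4 = -14641/5184, a_5 = 161051/38880, a_6 = -1771561/279936, a_7 = 19487171/1959552.
c0 = a_0 = 16/11. Peel one level at a time: if S = 1 + c*r/S' with S'(0) = 1, then c is the r-coefficient of S and S' = c*r/(S - 1).
S_1 = c0/f = 1 + (-121/96)*r + (25289/9216)*r^2 + ...; c1 = -121/96.
S_2 = c1*r/(S_1 - 1) = 1 + (209/96)*r + (-121/432)*r^2 + ...; c2 = 209/96.
S_3 = c2*r/(S_2 - 1) = 1 + (22/171)*r + (-5929/58482)*r^2 + ...; c3 = 22/171.
S_4 = c3*r/(S_3 - 1) = 1 + (539/684)*r + (-121/540)*r^2 + ...; c4 = 539/684.
S_5 = c4*r/(S_4 - 1) = 1 + (209/735)*r + (-388531/2160900)*r^2 + ...; c5 = 209/735.
S_6 = c5*r/(S_5 - 1) = 1 + (1859/2940)*r + (-121/560)*r^2 + ...; c6 = 1859/2940.
S_7 = c6*r/(S_6 - 1) = 1 + (231/676)*r + ...; c7 = 231/676.

The regular C-fraction coefficients are [16/11, -121/96, 209/96, 22/171, 539/684, 209/735, 1859/2940, 231/676].


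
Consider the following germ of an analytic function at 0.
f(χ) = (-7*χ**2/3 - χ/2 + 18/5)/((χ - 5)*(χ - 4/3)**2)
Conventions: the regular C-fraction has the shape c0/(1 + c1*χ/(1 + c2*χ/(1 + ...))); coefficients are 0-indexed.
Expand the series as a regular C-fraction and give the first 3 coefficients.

Taylor coefficients (expand at 0): a_0 = -81/200, a_1 = -2529/4000, a_2 = -37041/80000.
c0 = a_0 = -81/200. Peel one level at a time: if S = 1 + c*χ/S' with S'(0) = 1, then c is the χ-coefficient of S and S' = c*χ/(S - 1).
S_1 = c0/f = 1 + (-281/180)*χ + (524/405)*χ^2 + ...; c1 = -281/180.
S_2 = c1*χ/(S_1 - 1) = 1 + (2096/2529)*χ + ...; c2 = 2096/2529.

The regular C-fraction coefficients are [-81/200, -281/180, 2096/2529].


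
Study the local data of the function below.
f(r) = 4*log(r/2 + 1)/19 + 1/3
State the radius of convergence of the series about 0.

Branch term (4/19)*log(1 - r/(-2)): its argument vanishes at r = -2, a logarithmic branch point, modulus 2.
The radius of convergence is the smallest modulus among the singular points: 2.

The radius of convergence is 2.


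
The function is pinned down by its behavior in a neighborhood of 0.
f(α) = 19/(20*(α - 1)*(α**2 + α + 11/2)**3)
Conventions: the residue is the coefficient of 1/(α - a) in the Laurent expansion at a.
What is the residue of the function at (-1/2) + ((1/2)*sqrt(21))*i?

The residue is (-19/16875) + ((171/428750)*sqrt(21))*i.

The factor α**2 + α + 11/2 splits as (α - a)(α - a') with a = (-1/2) + ((1/2)*sqrt(21))*i, a' = (-1/2) - ((1/2)*sqrt(21))*i. At the order-3 pole a set g(α) = (α - a)^3*f(α) = [19/(20*(α - 1))] / (α - a')^3.
Order-3 pole: residue = g''(a)/2; g''((-1/2) + ((1/2)*sqrt(21))*i) = (-38/16875) + ((171/214375)*sqrt(21))*i, so the residue is (-19/16875) + ((171/428750)*sqrt(21))*i.


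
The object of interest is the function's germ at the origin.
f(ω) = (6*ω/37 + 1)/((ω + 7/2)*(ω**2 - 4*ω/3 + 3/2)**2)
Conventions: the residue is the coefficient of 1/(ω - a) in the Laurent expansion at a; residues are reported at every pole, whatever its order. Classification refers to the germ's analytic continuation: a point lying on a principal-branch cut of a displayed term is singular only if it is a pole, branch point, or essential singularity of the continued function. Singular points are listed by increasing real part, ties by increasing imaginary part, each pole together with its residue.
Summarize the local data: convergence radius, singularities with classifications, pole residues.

Radius of convergence at 0: (1/2)*sqrt(6).
At -7/2: a pole of order 1; residue 2304/1807117.
At (2/3) - ((1/6)*sqrt(38))*i: a pole of order 2; residue (-1152/1807117) + ((6616521/652369237)*sqrt(38))*i.
At (2/3) + ((1/6)*sqrt(38))*i: a pole of order 2; residue (-1152/1807117) - ((6616521/652369237)*sqrt(38))*i.

Denominator factor (ω**2 - 4*ω/3 + 3/2)^2: discriminant -38/9, complex-conjugate roots (2/3) + ((1/6)*sqrt(38))*i and (2/3) - ((1/6)*sqrt(38))*i; poles of order 2, moduli (1/2)*sqrt(6) and (1/2)*sqrt(6).
Denominator factor (ω + 7/2): pole of order 1 at -7/2, modulus 7/2.
The radius of convergence is the smallest modulus among the singular points: (1/2)*sqrt(6).
At the order-1 pole -7/2 set g(ω) = (ω - (-7/2))*f(ω) = (6*ω/37 + 1)/(ω**2 - 4*ω/3 + 3/2)**2.
Simple pole: residue = g(a) at a = -7/2, which is 2304/1807117.
The factor ω**2 - 4*ω/3 + 3/2 splits as (ω - a)(ω - a') with a = (2/3) - ((1/6)*sqrt(38))*i, a' = (2/3) + ((1/6)*sqrt(38))*i. At the order-2 pole a set g(ω) = (ω - a)^2*f(ω) = [(6*ω/37 + 1)/(ω + 7/2)] / (ω - a')^2.
Order-2 pole: residue = g'(a); g'((2/3) - ((1/6)*sqrt(38))*i) = (-1152/1807117) + ((6616521/652369237)*sqrt(38))*i, so the residue is (-1152/1807117) + ((6616521/652369237)*sqrt(38))*i.
The factor ω**2 - 4*ω/3 + 3/2 splits as (ω - a)(ω - a') with a = (2/3) + ((1/6)*sqrt(38))*i, a' = (2/3) - ((1/6)*sqrt(38))*i. At the order-2 pole a set g(ω) = (ω - a)^2*f(ω) = [(6*ω/37 + 1)/(ω + 7/2)] / (ω - a')^2.
Order-2 pole: residue = g'(a); g'((2/3) + ((1/6)*sqrt(38))*i) = (-1152/1807117) - ((6616521/652369237)*sqrt(38))*i, so the residue is (-1152/1807117) - ((6616521/652369237)*sqrt(38))*i.
List the singular points by increasing real part (a conjugate pair: the negative imaginary part first).


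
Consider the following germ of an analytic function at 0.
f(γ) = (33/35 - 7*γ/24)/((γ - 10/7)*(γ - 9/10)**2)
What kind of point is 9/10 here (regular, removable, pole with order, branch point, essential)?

The point is a pole of order 2.

The denominator factor γ - 9/10 vanishes at 9/10 and appears to the power 2; the numerator there equals 381/560, nonzero, and no other factor vanishes.
Hence a pole whose order is the multiplicity, 2.


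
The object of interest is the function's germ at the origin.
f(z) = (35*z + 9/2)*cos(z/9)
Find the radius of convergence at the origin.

The radius of convergence is infinite.

The factor cos(z/9) is entire and contributes no finite singular point.
The polynomial part has no poles.
No finite singular points: the Taylor series at 0 converges everywhere.


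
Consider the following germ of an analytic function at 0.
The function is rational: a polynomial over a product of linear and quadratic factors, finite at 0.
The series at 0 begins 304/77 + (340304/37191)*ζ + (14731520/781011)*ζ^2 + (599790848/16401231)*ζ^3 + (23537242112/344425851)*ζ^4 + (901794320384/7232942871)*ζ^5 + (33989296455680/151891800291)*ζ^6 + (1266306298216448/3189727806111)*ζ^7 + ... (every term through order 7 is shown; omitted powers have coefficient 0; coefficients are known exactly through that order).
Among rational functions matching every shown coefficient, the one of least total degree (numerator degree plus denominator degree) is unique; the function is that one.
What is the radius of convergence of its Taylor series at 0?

No rational of total degree below 3 reproduces all 8 coefficients; solving the [1/2] Pade equations on them gives f(ζ) = (19/11 - 29*ζ/23)/((ζ - 3/4)*(ζ - 7/12)), whose expansion matches every shown term.
Denominator factor (ζ - 3/4): pole of order 1 at 3/4, modulus 3/4.
Denominator factor (ζ - 7/12): pole of order 1 at 7/12, modulus 7/12.
The radius of convergence is the smallest modulus among the singular points: 7/12.

The radius of convergence is 7/12.


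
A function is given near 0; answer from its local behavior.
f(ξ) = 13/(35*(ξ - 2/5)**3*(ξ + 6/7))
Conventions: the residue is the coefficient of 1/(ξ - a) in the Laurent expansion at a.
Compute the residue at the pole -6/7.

At the order-1 pole -6/7 set g(ξ) = (ξ - (-6/7))*f(ξ) = 13/(35*(ξ - 2/5)**3).
Simple pole: residue = g(a) at a = -6/7, which is -15925/85184.

The residue is -15925/85184.


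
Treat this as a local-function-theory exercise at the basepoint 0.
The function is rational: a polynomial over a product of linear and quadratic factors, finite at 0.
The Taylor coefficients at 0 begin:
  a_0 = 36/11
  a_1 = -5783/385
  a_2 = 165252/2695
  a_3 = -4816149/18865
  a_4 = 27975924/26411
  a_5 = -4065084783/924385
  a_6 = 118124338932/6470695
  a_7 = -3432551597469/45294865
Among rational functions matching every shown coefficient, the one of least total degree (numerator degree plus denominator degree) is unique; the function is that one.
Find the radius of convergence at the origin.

No rational of total degree below 3 reproduces all 8 coefficients; solving the [1/2] Pade equations on them gives f(γ) = (19*γ/15 - 12/11)/(γ**2 - 8*γ/7 - 1/3), whose expansion matches every shown term.
Denominator factor (γ**2 - 8*γ/7 - 1/3): discriminant 388/147, real irrational roots 4/7 + (1/21)*sqrt(291) and 4/7 - (1/21)*sqrt(291); poles of order 1, moduli 4/7 + (1/21)*sqrt(291) and -4/7 + (1/21)*sqrt(291).
The radius of convergence is the smallest modulus among the singular points: -4/7 + (1/21)*sqrt(291).

The radius of convergence is -4/7 + (1/21)*sqrt(291).


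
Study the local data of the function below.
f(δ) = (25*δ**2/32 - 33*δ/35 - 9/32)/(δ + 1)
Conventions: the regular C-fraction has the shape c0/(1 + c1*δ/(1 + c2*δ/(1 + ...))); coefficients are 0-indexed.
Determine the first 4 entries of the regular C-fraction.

The regular C-fraction coefficients are [-9/32, -247/105, 117569/25935, -49490000/87118629].

Taylor coefficients (expand at 0): a_0 = -9/32, a_1 = -741/1120, a_2 = 101/70, a_3 = -101/70.
c0 = a_0 = -9/32. Peel one level at a time: if S = 1 + c*δ/S' with S'(0) = 1, then c is the δ-coefficient of S and S' = c*δ/(S - 1).
S_1 = c0/f = 1 + (-247/105)*δ + (117569/11025)*δ^2 + ...; c1 = -247/105.
S_2 = c1*δ/(S_1 - 1) = 1 + (117569/25935)*δ + (1414000/549081)*δ^2 + ...; c2 = 117569/25935.
S_3 = c2*δ/(S_2 - 1) = 1 + (-49490000/87118629)*δ + ...; c3 = -49490000/87118629.


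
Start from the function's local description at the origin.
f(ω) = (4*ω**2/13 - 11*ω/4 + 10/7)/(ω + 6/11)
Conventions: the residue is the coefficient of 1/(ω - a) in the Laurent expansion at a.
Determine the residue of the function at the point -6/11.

At the order-1 pole -6/11 set g(ω) = (ω - (-6/11))*f(ω) = 4*ω**2/13 - 11*ω/4 + 10/7.
Simple pole: residue = g(a) at a = -6/11, which is 66509/22022.

The residue is 66509/22022.


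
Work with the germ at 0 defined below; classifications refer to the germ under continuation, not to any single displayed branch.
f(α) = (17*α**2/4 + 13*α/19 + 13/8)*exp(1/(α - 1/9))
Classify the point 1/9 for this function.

The point is an essential singularity.

The exponent 1/(α - (1/9)) has a pole at 1/9, so exp(1/(α - (1/9))) takes every nonzero value near it: an essential singularity (not a pole of any order).


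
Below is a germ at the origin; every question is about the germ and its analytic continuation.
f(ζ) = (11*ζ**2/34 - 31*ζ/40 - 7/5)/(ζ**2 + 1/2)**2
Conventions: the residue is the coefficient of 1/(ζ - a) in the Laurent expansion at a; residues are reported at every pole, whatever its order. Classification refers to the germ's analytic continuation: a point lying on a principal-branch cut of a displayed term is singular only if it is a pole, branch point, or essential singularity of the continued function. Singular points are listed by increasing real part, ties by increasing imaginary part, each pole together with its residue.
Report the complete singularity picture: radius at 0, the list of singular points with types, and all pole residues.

Radius of convergence at 0: (1/2)*sqrt(2).
At -((1/2)*sqrt(2))*i: a pole of order 2; residue -((421/680)*sqrt(2))*i.
At ((1/2)*sqrt(2))*i: a pole of order 2; residue ((421/680)*sqrt(2))*i.

Denominator factor (ζ**2 + 1/2)^2: discriminant -2, complex-conjugate roots ((1/2)*sqrt(2))*i and -((1/2)*sqrt(2))*i; poles of order 2, moduli (1/2)*sqrt(2) and (1/2)*sqrt(2).
The radius of convergence is the smallest modulus among the singular points: (1/2)*sqrt(2).
The factor ζ**2 + 1/2 splits as (ζ - a)(ζ - a') with a = -((1/2)*sqrt(2))*i, a' = ((1/2)*sqrt(2))*i. At the order-2 pole a set g(ζ) = (ζ - a)^2*f(ζ) = [11*ζ**2/34 - 31*ζ/40 - 7/5] / (ζ - a')^2.
Order-2 pole: residue = g'(a); g'(-((1/2)*sqrt(2))*i) = -((421/680)*sqrt(2))*i, so the residue is -((421/680)*sqrt(2))*i.
The factor ζ**2 + 1/2 splits as (ζ - a)(ζ - a') with a = ((1/2)*sqrt(2))*i, a' = -((1/2)*sqrt(2))*i. At the order-2 pole a set g(ζ) = (ζ - a)^2*f(ζ) = [11*ζ**2/34 - 31*ζ/40 - 7/5] / (ζ - a')^2.
Order-2 pole: residue = g'(a); g'(((1/2)*sqrt(2))*i) = ((421/680)*sqrt(2))*i, so the residue is ((421/680)*sqrt(2))*i.
List the singular points by increasing real part (a conjugate pair: the negative imaginary part first).


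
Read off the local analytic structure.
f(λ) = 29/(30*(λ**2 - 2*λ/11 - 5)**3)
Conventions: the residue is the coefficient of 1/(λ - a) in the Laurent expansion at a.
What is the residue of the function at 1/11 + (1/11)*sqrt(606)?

The factor λ**2 - 2*λ/11 - 5 splits as (λ - a)(λ - a') with a = 1/11 + (1/11)*sqrt(606), a' = 1/11 - (1/11)*sqrt(606). At the order-3 pole a set g(λ) = (λ - a)^3*f(λ) = [29/30] / (λ - a')^3.
Order-3 pole: residue = g''(a)/2; g''(1/11 + (1/11)*sqrt(606)) = (4670479/17803601280)*sqrt(606), so the residue is (4670479/35607202560)*sqrt(606).

The residue is (4670479/35607202560)*sqrt(606).


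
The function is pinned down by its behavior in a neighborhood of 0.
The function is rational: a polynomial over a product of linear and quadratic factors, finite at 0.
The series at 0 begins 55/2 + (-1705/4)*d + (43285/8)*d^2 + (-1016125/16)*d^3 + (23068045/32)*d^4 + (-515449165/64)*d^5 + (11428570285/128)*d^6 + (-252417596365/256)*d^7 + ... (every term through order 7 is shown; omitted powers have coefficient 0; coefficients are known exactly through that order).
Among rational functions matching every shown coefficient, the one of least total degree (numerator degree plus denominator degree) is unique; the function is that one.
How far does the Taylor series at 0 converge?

The radius of convergence is 1/11.

No rational of total degree below 3 reproduces all 8 coefficients; solving the [0/3] Pade equations on them gives f(d) = -5/(12*(d + 1/11)*(d**2 - 3*d/4 - 1/6)), whose expansion matches every shown term.
Denominator factor (d + 1/11): pole of order 1 at -1/11, modulus 1/11.
Denominator factor (d**2 - 3*d/4 - 1/6): discriminant 59/48, real irrational roots 3/8 + (1/24)*sqrt(177) and 3/8 - (1/24)*sqrt(177); poles of order 1, moduli 3/8 + (1/24)*sqrt(177) and -3/8 + (1/24)*sqrt(177).
The radius of convergence is the smallest modulus among the singular points: 1/11.


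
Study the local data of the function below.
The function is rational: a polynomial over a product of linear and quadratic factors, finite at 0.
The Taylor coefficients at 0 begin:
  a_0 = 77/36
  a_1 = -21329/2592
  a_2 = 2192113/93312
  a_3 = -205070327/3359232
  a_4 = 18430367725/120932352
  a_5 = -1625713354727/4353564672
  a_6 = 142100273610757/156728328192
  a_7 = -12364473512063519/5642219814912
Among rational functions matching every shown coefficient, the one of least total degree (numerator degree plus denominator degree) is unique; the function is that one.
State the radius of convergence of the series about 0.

The radius of convergence is -3 + (1/3)*sqrt(105).

No rational of total degree below 4 reproduces all 8 coefficients; solving the [1/3] Pade equations on them gives f(τ) = (7*τ/4 - 14/3)/((τ + 9/11)*(τ**2 - 6*τ - 8/3)), whose expansion matches every shown term.
Denominator factor (τ + 9/11): pole of order 1 at -9/11, modulus 9/11.
Denominator factor (τ**2 - 6*τ - 8/3): discriminant 140/3, real irrational roots 3 + (1/3)*sqrt(105) and 3 - (1/3)*sqrt(105); poles of order 1, moduli 3 + (1/3)*sqrt(105) and -3 + (1/3)*sqrt(105).
The radius of convergence is the smallest modulus among the singular points: -3 + (1/3)*sqrt(105).


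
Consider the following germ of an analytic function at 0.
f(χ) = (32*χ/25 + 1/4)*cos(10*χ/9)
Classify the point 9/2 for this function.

The point is a regular point.

There is no denominator, hence no pole anywhere.
The factor cos(10*χ/9) is entire.
So the germ continues analytically to 9/2.


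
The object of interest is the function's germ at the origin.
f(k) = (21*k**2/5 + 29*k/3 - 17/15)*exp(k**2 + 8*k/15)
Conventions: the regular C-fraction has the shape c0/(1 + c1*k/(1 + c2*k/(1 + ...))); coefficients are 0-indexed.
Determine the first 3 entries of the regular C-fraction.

The regular C-fraction coefficients are [-17/15, 2039/255, -4620023/519945].

Taylor coefficients (expand at 0): a_0 = -17/15, a_1 = 2039/225, a_2 = 27206/3375.
c0 = a_0 = -17/15. Peel one level at a time: if S = 1 + c*k/S' with S'(0) = 1, then c is the k-coefficient of S and S' = c*k/(S - 1).
S_1 = c0/f = 1 + (2039/255)*k + (4620023/65025)*k^2 + ...; c1 = 2039/255.
S_2 = c1*k/(S_1 - 1) = 1 + (-4620023/519945)*k + ...; c2 = -4620023/519945.


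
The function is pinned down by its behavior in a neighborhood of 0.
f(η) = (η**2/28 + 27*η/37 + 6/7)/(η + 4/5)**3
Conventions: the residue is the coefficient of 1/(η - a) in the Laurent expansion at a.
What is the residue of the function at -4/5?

At the order-3 pole -4/5 set g(η) = (η - (-4/5))^3*f(η) = η**2/28 + 27*η/37 + 6/7.
Order-3 pole: residue = g''(a)/2; g''(-4/5) = 1/14, so the residue is 1/28.

The residue is 1/28.
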